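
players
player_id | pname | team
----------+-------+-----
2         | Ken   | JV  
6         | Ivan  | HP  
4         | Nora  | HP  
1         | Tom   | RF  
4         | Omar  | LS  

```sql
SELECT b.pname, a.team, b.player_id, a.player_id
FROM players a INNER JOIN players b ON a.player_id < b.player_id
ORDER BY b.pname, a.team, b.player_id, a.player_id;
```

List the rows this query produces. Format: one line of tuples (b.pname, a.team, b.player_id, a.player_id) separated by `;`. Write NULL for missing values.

INNER JOIN keeps only pairs where the ON condition holds.
Matching on a.player_id < b.player_id.
- player_id=2: 3 matching b row(s), so 3 row(s) emitted.
- player_id=6: no matching b row, dropped.
- player_id=4: 1 matching b row(s), so 1 row(s) emitted.
- player_id=1: 4 matching b row(s), so 4 row(s) emitted.
- player_id=4: 1 matching b row(s), so 1 row(s) emitted.
After projecting and ordering:
b.pname | a.team | b.player_id | a.player_id
Ivan | HP | 6 | 4
Ivan | JV | 6 | 2
Ivan | LS | 6 | 4
Ivan | RF | 6 | 1
Ken | RF | 2 | 1
Nora | JV | 4 | 2
Nora | RF | 4 | 1
Omar | JV | 4 | 2
Omar | RF | 4 | 1

(Ivan, HP, 6, 4); (Ivan, JV, 6, 2); (Ivan, LS, 6, 4); (Ivan, RF, 6, 1); (Ken, RF, 2, 1); (Nora, JV, 4, 2); (Nora, RF, 4, 1); (Omar, JV, 4, 2); (Omar, RF, 4, 1)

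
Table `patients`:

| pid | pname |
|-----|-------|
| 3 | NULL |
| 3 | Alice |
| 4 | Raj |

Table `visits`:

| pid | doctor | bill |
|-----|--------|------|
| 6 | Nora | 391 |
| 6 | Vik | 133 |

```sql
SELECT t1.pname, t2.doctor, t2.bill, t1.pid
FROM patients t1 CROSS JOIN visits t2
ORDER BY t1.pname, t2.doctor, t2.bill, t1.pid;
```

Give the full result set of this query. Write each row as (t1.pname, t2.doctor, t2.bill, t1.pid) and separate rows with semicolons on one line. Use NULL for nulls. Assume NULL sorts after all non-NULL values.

CROSS JOIN pairs every row of `patients` with every row of `visits`: 3 × 2 = 6 rows.
After projecting and ordering:
t1.pname | t2.doctor | t2.bill | t1.pid
Alice | Nora | 391 | 3
Alice | Vik | 133 | 3
Raj | Nora | 391 | 4
Raj | Vik | 133 | 4
NULL | Nora | 391 | 3
NULL | Vik | 133 | 3

(Alice, Nora, 391, 3); (Alice, Vik, 133, 3); (Raj, Nora, 391, 4); (Raj, Vik, 133, 4); (NULL, Nora, 391, 3); (NULL, Vik, 133, 3)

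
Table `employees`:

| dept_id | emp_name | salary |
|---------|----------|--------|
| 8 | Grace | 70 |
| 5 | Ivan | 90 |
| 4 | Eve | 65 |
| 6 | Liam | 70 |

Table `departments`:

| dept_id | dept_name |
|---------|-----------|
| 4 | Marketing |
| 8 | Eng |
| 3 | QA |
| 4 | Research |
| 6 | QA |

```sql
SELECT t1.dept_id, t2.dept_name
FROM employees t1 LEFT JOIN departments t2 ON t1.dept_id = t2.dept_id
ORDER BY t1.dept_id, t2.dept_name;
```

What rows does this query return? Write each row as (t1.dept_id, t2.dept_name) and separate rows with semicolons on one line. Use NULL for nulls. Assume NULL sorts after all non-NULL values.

(4, Marketing); (4, Research); (5, NULL); (6, QA); (8, Eng)

LEFT JOIN keeps every row from `employees`; unmatched rows get NULL for `departments`'s columns.
Matching on t1.dept_id = t2.dept_id.
- t1 (dept_id=8) pairs with 1 row(s) of t2.
- t1 (dept_id=5) has no partner → padded with NULL.
- t1 (dept_id=4) pairs with 2 row(s) of t2.
- t1 (dept_id=6) pairs with 1 row(s) of t2.
After projecting and ordering:
t1.dept_id | t2.dept_name
4 | Marketing
4 | Research
5 | NULL
6 | QA
8 | Eng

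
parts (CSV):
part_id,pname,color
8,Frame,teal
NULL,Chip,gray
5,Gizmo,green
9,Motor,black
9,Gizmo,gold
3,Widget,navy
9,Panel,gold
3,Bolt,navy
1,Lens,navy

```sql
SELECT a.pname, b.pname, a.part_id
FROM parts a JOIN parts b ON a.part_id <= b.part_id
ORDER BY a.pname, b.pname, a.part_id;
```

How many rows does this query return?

INNER JOIN keeps only pairs where the ON condition holds.
Matching on a.part_id <= b.part_id. A NULL in a compared column never satisfies the condition.
- part_id=8: 4 matching b row(s), so 4 row(s) emitted.
- part_id=NULL: no matching b row, dropped.
- part_id=5: 5 matching b row(s), so 5 row(s) emitted.
- part_id=9: 3 matching b row(s), so 3 row(s) emitted.
- part_id=9: 3 matching b row(s), so 3 row(s) emitted.
- part_id=3: 7 matching b row(s), so 7 row(s) emitted.
- part_id=9: 3 matching b row(s), so 3 row(s) emitted.
- part_id=3: 7 matching b row(s), so 7 row(s) emitted.
- part_id=1: 8 matching b row(s), so 8 row(s) emitted.
Total: 40 rows.

40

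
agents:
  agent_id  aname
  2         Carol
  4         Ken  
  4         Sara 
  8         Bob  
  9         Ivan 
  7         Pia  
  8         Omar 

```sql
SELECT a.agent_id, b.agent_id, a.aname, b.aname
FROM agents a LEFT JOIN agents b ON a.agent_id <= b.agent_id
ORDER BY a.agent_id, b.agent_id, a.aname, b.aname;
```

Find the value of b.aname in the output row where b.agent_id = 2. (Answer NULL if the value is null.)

Carol

LEFT JOIN keeps every row from `agents a`; unmatched rows get NULL for `agents b`'s columns.
Matching on a.agent_id <= b.agent_id.
- a row (agent_id=2): matches 7 b row(s) → 7 output row(s).
- a row (agent_id=4): matches 6 b row(s) → 6 output row(s).
- a row (agent_id=4): matches 6 b row(s) → 6 output row(s).
- a row (agent_id=8): matches 3 b row(s) → 3 output row(s).
- a row (agent_id=9): matches 1 b row(s) → 1 output row(s).
- a row (agent_id=7): matches 4 b row(s) → 4 output row(s).
- a row (agent_id=8): matches 3 b row(s) → 3 output row(s).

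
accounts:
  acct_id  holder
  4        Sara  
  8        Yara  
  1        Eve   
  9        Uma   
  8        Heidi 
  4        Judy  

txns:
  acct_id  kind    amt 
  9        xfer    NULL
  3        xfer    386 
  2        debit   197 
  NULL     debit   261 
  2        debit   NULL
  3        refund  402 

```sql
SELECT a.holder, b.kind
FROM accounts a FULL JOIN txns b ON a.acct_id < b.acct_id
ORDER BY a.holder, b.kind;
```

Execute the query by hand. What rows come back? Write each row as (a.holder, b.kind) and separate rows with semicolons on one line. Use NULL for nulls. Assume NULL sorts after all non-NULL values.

FULL OUTER JOIN keeps every row from both sides; unmatched rows get NULL for the other side's columns.
Matching on a.acct_id < b.acct_id. A NULL in a compared column never satisfies the condition.
- a row (acct_id=4): matches 1 b row(s) → 1 output row(s).
- a row (acct_id=8): matches 1 b row(s) → 1 output row(s).
- a row (acct_id=1): matches 5 b row(s) → 5 output row(s).
- a row (acct_id=9): no match → kept, b columns NULL.
- a row (acct_id=8): matches 1 b row(s) → 1 output row(s).
- a row (acct_id=4): matches 1 b row(s) → 1 output row(s).
- plus 1 unmatched b row(s), each kept with NULL a columns.

(Eve, debit); (Eve, debit); (Eve, refund); (Eve, xfer); (Eve, xfer); (Heidi, xfer); (Judy, xfer); (Sara, xfer); (Uma, NULL); (Yara, xfer); (NULL, debit)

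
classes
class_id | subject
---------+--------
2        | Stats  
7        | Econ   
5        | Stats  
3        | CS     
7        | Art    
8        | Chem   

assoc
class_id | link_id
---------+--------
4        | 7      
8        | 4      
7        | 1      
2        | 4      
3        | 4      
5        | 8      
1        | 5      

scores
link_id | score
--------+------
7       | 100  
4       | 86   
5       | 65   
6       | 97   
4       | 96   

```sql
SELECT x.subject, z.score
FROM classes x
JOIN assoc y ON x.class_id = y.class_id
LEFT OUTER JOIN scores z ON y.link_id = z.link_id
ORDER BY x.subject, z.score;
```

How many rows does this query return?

9

Step 1 — x INNER JOIN y on class_id → 6 row(s).
Then LEFT JOIN `scores z` on link_id: each of those 6 rows is kept; rows whose y.link_id has no match in z get NULL for z's columns.
Result: 9 row(s).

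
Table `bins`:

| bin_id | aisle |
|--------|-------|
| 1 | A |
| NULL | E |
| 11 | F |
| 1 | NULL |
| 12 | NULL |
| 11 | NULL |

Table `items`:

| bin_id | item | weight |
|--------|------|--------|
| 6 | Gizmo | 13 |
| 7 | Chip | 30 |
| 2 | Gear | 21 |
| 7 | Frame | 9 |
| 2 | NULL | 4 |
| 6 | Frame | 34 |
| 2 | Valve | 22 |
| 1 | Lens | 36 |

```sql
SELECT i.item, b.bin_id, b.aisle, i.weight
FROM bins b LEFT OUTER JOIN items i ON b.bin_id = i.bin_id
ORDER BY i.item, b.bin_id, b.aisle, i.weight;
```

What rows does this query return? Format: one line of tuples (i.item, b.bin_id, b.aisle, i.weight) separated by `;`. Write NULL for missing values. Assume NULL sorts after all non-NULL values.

(Lens, 1, A, 36); (Lens, 1, NULL, 36); (NULL, 11, F, NULL); (NULL, 11, NULL, NULL); (NULL, 12, NULL, NULL); (NULL, NULL, E, NULL)

LEFT JOIN keeps every row from `bins`; unmatched rows get NULL for `items`'s columns.
Matching on b.bin_id = i.bin_id. A NULL in a compared column never satisfies the condition.
- b row (bin_id=1): matches 1 i row(s) → 1 output row(s).
- b row (bin_id=NULL): no match → kept, i columns NULL.
- b row (bin_id=11): no match → kept, i columns NULL.
- b row (bin_id=1): matches 1 i row(s) → 1 output row(s).
- b row (bin_id=12): no match → kept, i columns NULL.
- b row (bin_id=11): no match → kept, i columns NULL.
After projecting and ordering:
i.item | b.bin_id | b.aisle | i.weight
Lens | 1 | A | 36
Lens | 1 | NULL | 36
NULL | 11 | F | NULL
NULL | 11 | NULL | NULL
NULL | 12 | NULL | NULL
NULL | NULL | E | NULL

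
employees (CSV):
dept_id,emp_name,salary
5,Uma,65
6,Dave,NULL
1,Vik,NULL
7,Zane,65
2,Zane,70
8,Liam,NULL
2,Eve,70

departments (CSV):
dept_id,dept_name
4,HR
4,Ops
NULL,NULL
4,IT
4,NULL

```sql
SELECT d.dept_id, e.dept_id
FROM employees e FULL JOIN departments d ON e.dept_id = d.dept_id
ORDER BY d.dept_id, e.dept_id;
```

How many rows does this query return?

12

FULL OUTER JOIN keeps every row from both sides; unmatched rows get NULL for the other side's columns.
Matching on e.dept_id = d.dept_id. A NULL in a compared column never satisfies the condition.
- dept_id=5: no d row matches, row kept with d columns NULL.
- dept_id=6: no d row matches, row kept with d columns NULL.
- dept_id=1: no d row matches, row kept with d columns NULL.
- dept_id=7: no d row matches, row kept with d columns NULL.
- dept_id=2: no d row matches, row kept with d columns NULL.
- dept_id=8: no d row matches, row kept with d columns NULL.
- dept_id=2: no d row matches, row kept with d columns NULL.
- 5 d row(s) had no e match → kept, e columns NULL.
Total: 0 matched + 12 padded = 12 rows.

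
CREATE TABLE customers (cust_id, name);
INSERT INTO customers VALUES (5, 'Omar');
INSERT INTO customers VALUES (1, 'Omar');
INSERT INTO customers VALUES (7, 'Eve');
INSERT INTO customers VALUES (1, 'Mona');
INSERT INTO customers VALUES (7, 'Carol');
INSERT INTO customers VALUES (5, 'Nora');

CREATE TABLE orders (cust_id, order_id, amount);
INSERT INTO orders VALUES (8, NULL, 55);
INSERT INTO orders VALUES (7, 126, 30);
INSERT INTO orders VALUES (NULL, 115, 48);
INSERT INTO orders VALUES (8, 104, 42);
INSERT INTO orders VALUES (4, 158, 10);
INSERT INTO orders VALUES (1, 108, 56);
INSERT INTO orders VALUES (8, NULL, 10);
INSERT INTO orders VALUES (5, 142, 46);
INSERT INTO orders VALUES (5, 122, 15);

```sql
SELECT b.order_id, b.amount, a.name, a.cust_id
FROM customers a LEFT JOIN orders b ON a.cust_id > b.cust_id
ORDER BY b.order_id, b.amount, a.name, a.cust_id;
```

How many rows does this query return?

14

LEFT JOIN keeps every row from `customers`; unmatched rows get NULL for `orders`'s columns.
Matching on a.cust_id > b.cust_id. A NULL in a compared column never satisfies the condition.
Matched pairs: 12; unmatched a rows kept: 2.
Total: 12 matched + 2 padded = 14 rows.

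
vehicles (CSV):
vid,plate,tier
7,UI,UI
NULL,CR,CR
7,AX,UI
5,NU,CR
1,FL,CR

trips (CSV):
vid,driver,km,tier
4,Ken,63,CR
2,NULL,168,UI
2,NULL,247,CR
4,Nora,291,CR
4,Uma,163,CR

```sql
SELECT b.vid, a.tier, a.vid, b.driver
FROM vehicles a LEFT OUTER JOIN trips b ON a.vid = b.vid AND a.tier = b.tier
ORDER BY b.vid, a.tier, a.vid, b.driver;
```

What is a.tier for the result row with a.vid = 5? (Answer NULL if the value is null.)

CR

LEFT JOIN keeps every row from `vehicles`; unmatched rows get NULL for `trips`'s columns.
Matching on a.vid = b.vid AND a.tier = b.tier. A NULL in a compared column never satisfies the condition.
- a[0] vid=7, tier=UI → no match; kept with NULLs on the b side.
- a[1] vid=NULL, tier=CR → no match; kept with NULLs on the b side.
- a[2] vid=7, tier=UI → no match; kept with NULLs on the b side.
- a[3] vid=5, tier=CR → no match; kept with NULLs on the b side.
- a[4] vid=1, tier=CR → no match; kept with NULLs on the b side.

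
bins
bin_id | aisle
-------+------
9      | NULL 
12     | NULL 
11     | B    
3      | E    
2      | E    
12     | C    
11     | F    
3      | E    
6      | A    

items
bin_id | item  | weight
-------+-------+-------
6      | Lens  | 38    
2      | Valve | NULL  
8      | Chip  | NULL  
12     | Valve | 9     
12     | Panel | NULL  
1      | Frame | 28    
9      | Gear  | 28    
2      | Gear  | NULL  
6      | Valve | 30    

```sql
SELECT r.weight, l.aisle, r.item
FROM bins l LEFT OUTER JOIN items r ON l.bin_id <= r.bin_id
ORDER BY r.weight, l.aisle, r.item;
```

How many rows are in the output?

37

LEFT JOIN keeps every row from `bins`; unmatched rows get NULL for `items`'s columns.
Matching on l.bin_id <= r.bin_id.
Matched pairs: 37; unmatched l rows kept: 0.
Total: 37 rows.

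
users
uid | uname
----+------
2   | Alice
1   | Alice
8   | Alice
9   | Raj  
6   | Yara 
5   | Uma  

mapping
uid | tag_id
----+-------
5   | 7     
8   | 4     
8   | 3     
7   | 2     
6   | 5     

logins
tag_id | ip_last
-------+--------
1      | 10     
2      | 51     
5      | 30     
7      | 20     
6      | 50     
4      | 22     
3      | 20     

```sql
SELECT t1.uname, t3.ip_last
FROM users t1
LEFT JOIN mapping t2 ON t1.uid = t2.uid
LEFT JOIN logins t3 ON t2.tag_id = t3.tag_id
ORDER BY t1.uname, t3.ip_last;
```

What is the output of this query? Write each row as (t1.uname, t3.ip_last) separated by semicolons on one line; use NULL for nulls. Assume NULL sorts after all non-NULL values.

(Alice, 20); (Alice, 22); (Alice, NULL); (Alice, NULL); (Raj, NULL); (Uma, 20); (Yara, 30)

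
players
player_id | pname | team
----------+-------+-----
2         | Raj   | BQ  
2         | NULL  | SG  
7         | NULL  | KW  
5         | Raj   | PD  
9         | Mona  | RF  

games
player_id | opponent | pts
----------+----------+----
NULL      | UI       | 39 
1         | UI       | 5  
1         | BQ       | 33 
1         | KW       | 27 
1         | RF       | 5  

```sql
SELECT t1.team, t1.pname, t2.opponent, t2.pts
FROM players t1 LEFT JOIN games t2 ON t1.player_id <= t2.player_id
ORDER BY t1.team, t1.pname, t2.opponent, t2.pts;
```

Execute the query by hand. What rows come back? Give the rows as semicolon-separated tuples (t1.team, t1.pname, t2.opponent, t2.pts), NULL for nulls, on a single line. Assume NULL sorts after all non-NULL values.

(BQ, Raj, NULL, NULL); (KW, NULL, NULL, NULL); (PD, Raj, NULL, NULL); (RF, Mona, NULL, NULL); (SG, NULL, NULL, NULL)

LEFT JOIN keeps every row from `players`; unmatched rows get NULL for `games`'s columns.
Matching on t1.player_id <= t2.player_id. A NULL in a compared column never satisfies the condition.
- t1 (player_id=2) has no partner → padded with NULL.
- t1 (player_id=2) has no partner → padded with NULL.
- t1 (player_id=7) has no partner → padded with NULL.
- t1 (player_id=5) has no partner → padded with NULL.
- t1 (player_id=9) has no partner → padded with NULL.
After projecting and ordering:
t1.team | t1.pname | t2.opponent | t2.pts
BQ | Raj | NULL | NULL
KW | NULL | NULL | NULL
PD | Raj | NULL | NULL
RF | Mona | NULL | NULL
SG | NULL | NULL | NULL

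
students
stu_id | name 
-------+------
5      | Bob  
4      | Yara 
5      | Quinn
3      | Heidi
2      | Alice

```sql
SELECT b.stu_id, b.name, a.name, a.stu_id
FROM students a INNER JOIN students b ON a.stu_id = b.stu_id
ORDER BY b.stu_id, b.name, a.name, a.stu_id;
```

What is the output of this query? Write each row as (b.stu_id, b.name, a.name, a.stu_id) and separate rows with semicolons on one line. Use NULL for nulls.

INNER JOIN keeps only pairs where the ON condition holds.
Matching on a.stu_id = b.stu_id.
- a row (stu_id=5): matches 2 b row(s) → 2 output row(s).
- a row (stu_id=4): matches 1 b row(s) → 1 output row(s).
- a row (stu_id=5): matches 2 b row(s) → 2 output row(s).
- a row (stu_id=3): matches 1 b row(s) → 1 output row(s).
- a row (stu_id=2): matches 1 b row(s) → 1 output row(s).
After projecting and ordering:
b.stu_id | b.name | a.name | a.stu_id
2 | Alice | Alice | 2
3 | Heidi | Heidi | 3
4 | Yara | Yara | 4
5 | Bob | Bob | 5
5 | Bob | Quinn | 5
5 | Quinn | Bob | 5
5 | Quinn | Quinn | 5

(2, Alice, Alice, 2); (3, Heidi, Heidi, 3); (4, Yara, Yara, 4); (5, Bob, Bob, 5); (5, Bob, Quinn, 5); (5, Quinn, Bob, 5); (5, Quinn, Quinn, 5)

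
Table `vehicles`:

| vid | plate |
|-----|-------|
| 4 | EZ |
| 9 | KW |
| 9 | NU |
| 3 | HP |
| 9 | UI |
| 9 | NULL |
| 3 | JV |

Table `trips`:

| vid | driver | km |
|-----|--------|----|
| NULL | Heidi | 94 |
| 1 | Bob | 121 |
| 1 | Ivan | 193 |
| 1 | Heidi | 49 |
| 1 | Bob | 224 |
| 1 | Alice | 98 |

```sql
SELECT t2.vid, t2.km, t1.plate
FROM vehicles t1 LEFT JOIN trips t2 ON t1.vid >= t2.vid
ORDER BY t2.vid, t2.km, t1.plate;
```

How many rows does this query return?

35

LEFT JOIN keeps every row from `vehicles`; unmatched rows get NULL for `trips`'s columns.
Matching on t1.vid >= t2.vid. A NULL in a compared column never satisfies the condition.
Matched pairs: 35; unmatched t1 rows kept: 0.
Total: 35 rows.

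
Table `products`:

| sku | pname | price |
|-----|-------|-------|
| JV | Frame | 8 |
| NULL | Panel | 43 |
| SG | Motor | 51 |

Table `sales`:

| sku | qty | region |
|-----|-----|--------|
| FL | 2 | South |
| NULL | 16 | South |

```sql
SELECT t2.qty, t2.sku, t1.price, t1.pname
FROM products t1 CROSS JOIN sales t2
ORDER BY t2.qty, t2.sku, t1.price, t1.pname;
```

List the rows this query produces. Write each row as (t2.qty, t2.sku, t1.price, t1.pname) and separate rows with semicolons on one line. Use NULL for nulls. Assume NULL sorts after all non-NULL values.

CROSS JOIN pairs every row of `products` with every row of `sales`: 3 × 2 = 6 rows.
After projecting and ordering:
t2.qty | t2.sku | t1.price | t1.pname
2 | FL | 8 | Frame
2 | FL | 43 | Panel
2 | FL | 51 | Motor
16 | NULL | 8 | Frame
16 | NULL | 43 | Panel
16 | NULL | 51 | Motor

(2, FL, 8, Frame); (2, FL, 43, Panel); (2, FL, 51, Motor); (16, NULL, 8, Frame); (16, NULL, 43, Panel); (16, NULL, 51, Motor)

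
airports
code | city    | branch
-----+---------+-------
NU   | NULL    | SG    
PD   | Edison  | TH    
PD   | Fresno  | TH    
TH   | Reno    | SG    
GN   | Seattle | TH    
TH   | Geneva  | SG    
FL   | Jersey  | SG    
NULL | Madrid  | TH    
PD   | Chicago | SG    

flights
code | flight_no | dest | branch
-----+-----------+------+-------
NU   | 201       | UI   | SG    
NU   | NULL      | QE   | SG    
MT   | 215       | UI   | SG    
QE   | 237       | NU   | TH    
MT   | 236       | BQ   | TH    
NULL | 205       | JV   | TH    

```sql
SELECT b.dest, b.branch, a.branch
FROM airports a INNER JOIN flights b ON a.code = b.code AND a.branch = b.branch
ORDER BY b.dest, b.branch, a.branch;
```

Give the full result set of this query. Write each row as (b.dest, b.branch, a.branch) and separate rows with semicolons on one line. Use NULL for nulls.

INNER JOIN keeps only pairs where the ON condition holds.
Matching on a.code = b.code AND a.branch = b.branch. A NULL in a compared column never satisfies the condition.
- code=NU, branch=SG: 2 matching b row(s), so 2 row(s) emitted.
- code=PD, branch=TH: no matching b row, dropped.
- code=PD, branch=TH: no matching b row, dropped.
- code=TH, branch=SG: no matching b row, dropped.
- code=GN, branch=TH: no matching b row, dropped.
- code=TH, branch=SG: no matching b row, dropped.
- code=FL, branch=SG: no matching b row, dropped.
- code=NULL, branch=TH: no matching b row, dropped.
- code=PD, branch=SG: no matching b row, dropped.
After projecting and ordering:
b.dest | b.branch | a.branch
QE | SG | SG
UI | SG | SG

(QE, SG, SG); (UI, SG, SG)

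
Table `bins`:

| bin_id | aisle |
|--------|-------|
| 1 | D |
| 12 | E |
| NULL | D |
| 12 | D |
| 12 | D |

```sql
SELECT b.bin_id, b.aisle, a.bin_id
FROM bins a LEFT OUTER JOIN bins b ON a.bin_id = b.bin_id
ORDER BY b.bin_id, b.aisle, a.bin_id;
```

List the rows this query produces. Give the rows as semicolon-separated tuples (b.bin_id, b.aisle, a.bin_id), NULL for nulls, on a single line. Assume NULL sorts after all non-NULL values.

LEFT JOIN keeps every row from `bins a`; unmatched rows get NULL for `bins b`'s columns.
Matching on a.bin_id = b.bin_id. A NULL in a compared column never satisfies the condition.
- a row (bin_id=1): matches 1 b row(s) → 1 output row(s).
- a row (bin_id=12): matches 3 b row(s) → 3 output row(s).
- a row (bin_id=NULL): no match → kept, b columns NULL.
- a row (bin_id=12): matches 3 b row(s) → 3 output row(s).
- a row (bin_id=12): matches 3 b row(s) → 3 output row(s).

(1, D, 1); (12, D, 12); (12, D, 12); (12, D, 12); (12, D, 12); (12, D, 12); (12, D, 12); (12, E, 12); (12, E, 12); (12, E, 12); (NULL, NULL, NULL)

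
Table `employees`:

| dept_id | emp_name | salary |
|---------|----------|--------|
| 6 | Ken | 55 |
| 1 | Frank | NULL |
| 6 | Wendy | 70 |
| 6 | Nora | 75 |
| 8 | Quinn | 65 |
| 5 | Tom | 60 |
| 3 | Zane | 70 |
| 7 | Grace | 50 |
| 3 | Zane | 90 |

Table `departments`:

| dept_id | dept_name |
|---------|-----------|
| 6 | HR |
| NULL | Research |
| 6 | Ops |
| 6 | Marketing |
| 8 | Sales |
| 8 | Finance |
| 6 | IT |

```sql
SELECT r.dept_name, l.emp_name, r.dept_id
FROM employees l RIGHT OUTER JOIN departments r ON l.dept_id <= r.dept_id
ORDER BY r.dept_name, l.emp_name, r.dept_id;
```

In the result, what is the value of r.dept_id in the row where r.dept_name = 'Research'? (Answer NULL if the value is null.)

NULL

RIGHT JOIN keeps every row from `departments`; unmatched rows get NULL for `employees`'s columns.
Matching on l.dept_id <= r.dept_id. A NULL in a compared column never satisfies the condition.
- l row (dept_id=6): matches 6 r row(s) → 6 output row(s).
- l row (dept_id=1): matches 6 r row(s) → 6 output row(s).
- l row (dept_id=6): matches 6 r row(s) → 6 output row(s).
- l row (dept_id=6): matches 6 r row(s) → 6 output row(s).
- l row (dept_id=8): matches 2 r row(s) → 2 output row(s).
- l row (dept_id=5): matches 6 r row(s) → 6 output row(s).
- l row (dept_id=3): matches 6 r row(s) → 6 output row(s).
- l row (dept_id=7): matches 2 r row(s) → 2 output row(s).
- l row (dept_id=3): matches 6 r row(s) → 6 output row(s).
- 1 row(s) from r found no l partner → padded with NULL.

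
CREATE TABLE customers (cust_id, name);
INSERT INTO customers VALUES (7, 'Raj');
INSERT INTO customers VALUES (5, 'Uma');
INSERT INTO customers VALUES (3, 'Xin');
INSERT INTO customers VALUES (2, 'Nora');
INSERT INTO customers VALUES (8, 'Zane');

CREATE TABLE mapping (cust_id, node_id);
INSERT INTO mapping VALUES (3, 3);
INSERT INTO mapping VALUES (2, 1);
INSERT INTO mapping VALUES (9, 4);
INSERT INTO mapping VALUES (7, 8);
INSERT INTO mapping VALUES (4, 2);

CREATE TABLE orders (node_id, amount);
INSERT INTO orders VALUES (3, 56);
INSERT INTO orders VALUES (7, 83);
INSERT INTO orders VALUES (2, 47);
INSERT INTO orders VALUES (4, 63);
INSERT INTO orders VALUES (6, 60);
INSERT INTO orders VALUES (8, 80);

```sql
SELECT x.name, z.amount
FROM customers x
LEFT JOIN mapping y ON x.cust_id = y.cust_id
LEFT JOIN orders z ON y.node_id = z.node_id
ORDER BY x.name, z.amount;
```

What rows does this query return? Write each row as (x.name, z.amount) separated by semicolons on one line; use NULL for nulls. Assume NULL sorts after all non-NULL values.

(Nora, NULL); (Raj, 80); (Uma, NULL); (Xin, 56); (Zane, NULL)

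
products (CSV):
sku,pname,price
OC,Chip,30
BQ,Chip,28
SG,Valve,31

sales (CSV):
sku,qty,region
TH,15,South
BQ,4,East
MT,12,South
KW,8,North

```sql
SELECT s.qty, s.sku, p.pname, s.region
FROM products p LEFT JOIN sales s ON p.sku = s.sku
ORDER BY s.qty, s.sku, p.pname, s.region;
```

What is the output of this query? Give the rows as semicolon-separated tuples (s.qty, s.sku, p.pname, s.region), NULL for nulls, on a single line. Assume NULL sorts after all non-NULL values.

LEFT JOIN keeps every row from `products`; unmatched rows get NULL for `sales`'s columns.
Matching on p.sku = s.sku.
- p row (sku=OC): no match → kept, s columns NULL.
- p row (sku=BQ): matches 1 s row(s) → 1 output row(s).
- p row (sku=SG): no match → kept, s columns NULL.
After projecting and ordering:
s.qty | s.sku | p.pname | s.region
4 | BQ | Chip | East
NULL | NULL | Chip | NULL
NULL | NULL | Valve | NULL

(4, BQ, Chip, East); (NULL, NULL, Chip, NULL); (NULL, NULL, Valve, NULL)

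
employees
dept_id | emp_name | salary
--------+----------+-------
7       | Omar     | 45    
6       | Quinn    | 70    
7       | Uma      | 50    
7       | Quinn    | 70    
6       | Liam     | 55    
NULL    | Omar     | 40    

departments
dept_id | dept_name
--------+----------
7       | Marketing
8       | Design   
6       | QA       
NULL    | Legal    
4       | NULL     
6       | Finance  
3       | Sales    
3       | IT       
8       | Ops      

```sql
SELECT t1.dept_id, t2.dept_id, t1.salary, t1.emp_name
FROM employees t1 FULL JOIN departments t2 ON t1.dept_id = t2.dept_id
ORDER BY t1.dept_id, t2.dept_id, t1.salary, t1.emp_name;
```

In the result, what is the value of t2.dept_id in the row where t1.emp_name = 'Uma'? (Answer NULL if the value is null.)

7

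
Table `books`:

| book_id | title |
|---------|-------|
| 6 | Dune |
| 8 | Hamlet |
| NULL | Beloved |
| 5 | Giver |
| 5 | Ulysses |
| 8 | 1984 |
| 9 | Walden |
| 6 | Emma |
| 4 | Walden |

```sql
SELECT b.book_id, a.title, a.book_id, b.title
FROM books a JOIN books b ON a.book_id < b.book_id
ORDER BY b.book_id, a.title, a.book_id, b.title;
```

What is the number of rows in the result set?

INNER JOIN keeps only pairs where the ON condition holds.
Matching on a.book_id < b.book_id. A NULL in a compared column never satisfies the condition.
Matched pairs: 25.
Total: 25 rows.

25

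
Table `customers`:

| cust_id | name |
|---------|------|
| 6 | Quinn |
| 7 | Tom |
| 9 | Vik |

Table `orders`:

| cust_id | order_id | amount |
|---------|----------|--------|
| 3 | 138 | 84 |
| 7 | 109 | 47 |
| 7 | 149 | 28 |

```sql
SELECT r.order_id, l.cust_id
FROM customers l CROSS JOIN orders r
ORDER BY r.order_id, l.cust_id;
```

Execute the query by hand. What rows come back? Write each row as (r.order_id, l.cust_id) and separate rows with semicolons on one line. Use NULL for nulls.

(109, 6); (109, 7); (109, 9); (138, 6); (138, 7); (138, 9); (149, 6); (149, 7); (149, 9)

CROSS JOIN pairs every row of `customers` with every row of `orders`: 3 × 3 = 9 rows.
After projecting and ordering:
r.order_id | l.cust_id
109 | 6
109 | 7
109 | 9
138 | 6
138 | 7
138 | 9
149 | 6
149 | 7
149 | 9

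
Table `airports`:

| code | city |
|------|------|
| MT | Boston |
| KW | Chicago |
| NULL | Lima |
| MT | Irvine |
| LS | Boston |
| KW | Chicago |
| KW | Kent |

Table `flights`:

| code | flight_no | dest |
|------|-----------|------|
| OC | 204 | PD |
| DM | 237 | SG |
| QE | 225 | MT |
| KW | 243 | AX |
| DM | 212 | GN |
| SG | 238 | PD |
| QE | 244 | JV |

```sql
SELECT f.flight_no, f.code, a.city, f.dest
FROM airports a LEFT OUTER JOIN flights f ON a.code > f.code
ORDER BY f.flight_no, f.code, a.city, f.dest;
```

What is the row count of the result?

16

LEFT JOIN keeps every row from `airports`; unmatched rows get NULL for `flights`'s columns.
Matching on a.code > f.code. A NULL in a compared column never satisfies the condition.
- a row (code=MT): matches 3 f row(s) → 3 output row(s).
- a row (code=KW): matches 2 f row(s) → 2 output row(s).
- a row (code=NULL): no match → kept, f columns NULL.
- a row (code=MT): matches 3 f row(s) → 3 output row(s).
- a row (code=LS): matches 3 f row(s) → 3 output row(s).
- a row (code=KW): matches 2 f row(s) → 2 output row(s).
- a row (code=KW): matches 2 f row(s) → 2 output row(s).
Total: 15 matched + 1 padded = 16 rows.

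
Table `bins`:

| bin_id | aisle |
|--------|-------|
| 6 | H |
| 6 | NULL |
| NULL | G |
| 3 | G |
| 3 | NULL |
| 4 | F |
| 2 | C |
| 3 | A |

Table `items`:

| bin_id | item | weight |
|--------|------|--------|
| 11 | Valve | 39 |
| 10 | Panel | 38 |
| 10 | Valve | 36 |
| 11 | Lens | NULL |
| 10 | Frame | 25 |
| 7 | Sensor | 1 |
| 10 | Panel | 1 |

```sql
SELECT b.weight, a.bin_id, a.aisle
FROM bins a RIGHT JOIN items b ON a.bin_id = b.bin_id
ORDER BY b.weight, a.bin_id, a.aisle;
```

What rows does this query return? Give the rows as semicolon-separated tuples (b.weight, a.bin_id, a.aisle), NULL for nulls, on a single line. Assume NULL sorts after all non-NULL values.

(1, NULL, NULL); (1, NULL, NULL); (25, NULL, NULL); (36, NULL, NULL); (38, NULL, NULL); (39, NULL, NULL); (NULL, NULL, NULL)

RIGHT JOIN keeps every row from `items`; unmatched rows get NULL for `bins`'s columns.
Matching on a.bin_id = b.bin_id. A NULL in a compared column never satisfies the condition.
- a (bin_id=6) has no partner in b.
- a (bin_id=6) has no partner in b.
- a (bin_id=NULL) has no partner in b.
- a (bin_id=3) has no partner in b.
- a (bin_id=3) has no partner in b.
- a (bin_id=4) has no partner in b.
- a (bin_id=2) has no partner in b.
- a (bin_id=3) has no partner in b.
- 7 b row(s) had no a match → kept, a columns NULL.
After projecting and ordering:
b.weight | a.bin_id | a.aisle
1 | NULL | NULL
1 | NULL | NULL
25 | NULL | NULL
36 | NULL | NULL
38 | NULL | NULL
39 | NULL | NULL
NULL | NULL | NULL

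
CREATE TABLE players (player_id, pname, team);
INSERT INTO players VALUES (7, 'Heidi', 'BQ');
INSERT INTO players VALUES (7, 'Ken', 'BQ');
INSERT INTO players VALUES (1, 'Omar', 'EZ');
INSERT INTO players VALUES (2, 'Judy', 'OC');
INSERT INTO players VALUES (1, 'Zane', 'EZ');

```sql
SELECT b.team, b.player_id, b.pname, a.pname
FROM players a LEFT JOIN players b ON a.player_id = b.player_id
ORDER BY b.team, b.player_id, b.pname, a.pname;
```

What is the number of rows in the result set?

9

LEFT JOIN keeps every row from `players a`; unmatched rows get NULL for `players b`'s columns.
Matching on a.player_id = b.player_id.
Matched pairs: 9; unmatched a rows kept: 0.
Total: 9 rows.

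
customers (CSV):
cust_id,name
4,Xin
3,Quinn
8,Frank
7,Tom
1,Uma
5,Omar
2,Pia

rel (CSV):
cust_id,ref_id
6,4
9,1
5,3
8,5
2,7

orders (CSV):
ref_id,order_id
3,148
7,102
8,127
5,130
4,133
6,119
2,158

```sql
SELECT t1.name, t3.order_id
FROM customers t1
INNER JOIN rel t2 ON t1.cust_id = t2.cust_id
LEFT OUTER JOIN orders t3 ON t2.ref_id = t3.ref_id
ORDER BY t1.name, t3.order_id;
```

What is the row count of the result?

Step 1 — t1 INNER JOIN t2 on cust_id → 3 row(s).
Then LEFT JOIN `orders t3` on ref_id: each of those 3 rows is kept; rows whose t2.ref_id has no match in t3 get NULL for t3's columns.
Result: 3 row(s).

3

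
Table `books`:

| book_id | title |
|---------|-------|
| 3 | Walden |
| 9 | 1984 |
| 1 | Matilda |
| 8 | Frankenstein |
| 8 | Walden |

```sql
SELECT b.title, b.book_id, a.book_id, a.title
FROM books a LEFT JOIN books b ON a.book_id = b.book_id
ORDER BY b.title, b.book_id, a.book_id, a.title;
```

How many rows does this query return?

7

LEFT JOIN keeps every row from `books a`; unmatched rows get NULL for `books b`'s columns.
Matching on a.book_id = b.book_id.
- a[0] book_id=3 → 1 match(es) in b → 1 row(s).
- a[1] book_id=9 → 1 match(es) in b → 1 row(s).
- a[2] book_id=1 → 1 match(es) in b → 1 row(s).
- a[3] book_id=8 → 2 match(es) in b → 2 row(s).
- a[4] book_id=8 → 2 match(es) in b → 2 row(s).
Total: 7 rows.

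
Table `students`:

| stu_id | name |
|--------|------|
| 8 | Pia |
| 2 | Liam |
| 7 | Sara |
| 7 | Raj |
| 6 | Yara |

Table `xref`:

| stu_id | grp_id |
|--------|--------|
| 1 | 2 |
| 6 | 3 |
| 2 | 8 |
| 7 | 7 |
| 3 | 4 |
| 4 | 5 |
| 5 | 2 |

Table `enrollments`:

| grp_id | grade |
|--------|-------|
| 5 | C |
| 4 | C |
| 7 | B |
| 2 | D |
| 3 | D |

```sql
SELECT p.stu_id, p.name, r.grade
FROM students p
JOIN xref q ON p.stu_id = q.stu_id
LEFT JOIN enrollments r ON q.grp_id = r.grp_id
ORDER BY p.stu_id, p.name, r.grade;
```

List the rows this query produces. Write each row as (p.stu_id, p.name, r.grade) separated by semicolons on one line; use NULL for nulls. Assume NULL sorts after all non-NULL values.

Joins associate left-to-right: students INNER JOIN xref on stu_id gives 4 intermediate row(s).
Then LEFT JOIN `enrollments r` on grp_id: each of those 4 rows is kept; rows whose q.grp_id has no match in r get NULL for r's columns.

(2, Liam, NULL); (6, Yara, D); (7, Raj, B); (7, Sara, B)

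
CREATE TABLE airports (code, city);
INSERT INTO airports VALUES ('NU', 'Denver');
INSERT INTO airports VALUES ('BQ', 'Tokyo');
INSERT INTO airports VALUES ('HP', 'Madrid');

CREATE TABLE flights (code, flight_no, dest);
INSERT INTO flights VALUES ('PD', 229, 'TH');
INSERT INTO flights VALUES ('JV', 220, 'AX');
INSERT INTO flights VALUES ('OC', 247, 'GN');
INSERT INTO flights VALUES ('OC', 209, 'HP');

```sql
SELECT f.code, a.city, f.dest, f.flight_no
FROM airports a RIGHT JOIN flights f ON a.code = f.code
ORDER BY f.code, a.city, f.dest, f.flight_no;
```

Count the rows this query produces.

4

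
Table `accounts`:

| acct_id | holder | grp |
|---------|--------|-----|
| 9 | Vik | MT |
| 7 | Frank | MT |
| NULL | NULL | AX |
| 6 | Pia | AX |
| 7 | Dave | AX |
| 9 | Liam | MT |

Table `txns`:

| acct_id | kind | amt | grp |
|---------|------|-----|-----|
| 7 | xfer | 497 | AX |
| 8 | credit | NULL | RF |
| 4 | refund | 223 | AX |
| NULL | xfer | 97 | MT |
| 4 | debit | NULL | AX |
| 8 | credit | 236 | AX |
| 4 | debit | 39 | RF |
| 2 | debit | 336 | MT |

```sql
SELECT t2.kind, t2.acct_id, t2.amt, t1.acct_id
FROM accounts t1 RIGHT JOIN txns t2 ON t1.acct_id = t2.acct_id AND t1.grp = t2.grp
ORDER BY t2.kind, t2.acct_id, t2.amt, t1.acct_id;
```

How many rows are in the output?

RIGHT JOIN keeps every row from `txns`; unmatched rows get NULL for `accounts`'s columns.
Matching on t1.acct_id = t2.acct_id AND t1.grp = t2.grp. A NULL in a compared column never satisfies the condition.
- acct_id=9, grp=MT: no matching t2 row.
- acct_id=7, grp=MT: no matching t2 row.
- acct_id=NULL, grp=AX: no matching t2 row.
- acct_id=6, grp=AX: no matching t2 row.
- acct_id=7, grp=AX: 1 matching t2 row(s), so 1 row(s) emitted.
- acct_id=9, grp=MT: no matching t2 row.
- 7 t2 row(s) had no t1 match → kept, t1 columns NULL.
Total: 1 matched + 7 padded = 8 rows.

8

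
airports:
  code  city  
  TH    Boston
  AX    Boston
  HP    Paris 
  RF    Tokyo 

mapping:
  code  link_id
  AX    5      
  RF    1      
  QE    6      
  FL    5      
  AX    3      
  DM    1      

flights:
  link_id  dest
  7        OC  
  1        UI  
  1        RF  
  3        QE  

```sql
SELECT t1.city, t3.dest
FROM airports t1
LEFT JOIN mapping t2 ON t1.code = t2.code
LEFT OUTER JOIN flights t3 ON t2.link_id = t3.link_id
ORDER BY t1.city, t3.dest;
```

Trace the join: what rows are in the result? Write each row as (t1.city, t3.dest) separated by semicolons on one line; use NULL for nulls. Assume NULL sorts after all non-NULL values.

Evaluate left to right. First `airports t1 LEFT JOIN mapping t2` on code: 5 row(s).
Then LEFT JOIN `flights t3` on link_id: each of those 5 rows is kept; rows whose t2.link_id has no match in t3 get NULL for t3's columns.

(Boston, QE); (Boston, NULL); (Boston, NULL); (Paris, NULL); (Tokyo, RF); (Tokyo, UI)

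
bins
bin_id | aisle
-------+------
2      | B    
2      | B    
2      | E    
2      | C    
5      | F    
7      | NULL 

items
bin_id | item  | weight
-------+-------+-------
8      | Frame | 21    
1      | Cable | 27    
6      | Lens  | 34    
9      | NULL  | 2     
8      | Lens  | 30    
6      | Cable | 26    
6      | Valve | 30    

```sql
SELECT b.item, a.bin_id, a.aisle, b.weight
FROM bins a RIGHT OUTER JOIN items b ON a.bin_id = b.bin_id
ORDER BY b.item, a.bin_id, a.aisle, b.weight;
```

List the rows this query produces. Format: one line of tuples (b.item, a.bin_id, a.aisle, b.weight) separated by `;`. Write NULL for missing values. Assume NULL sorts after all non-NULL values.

RIGHT JOIN keeps every row from `items`; unmatched rows get NULL for `bins`'s columns.
Matching on a.bin_id = b.bin_id.
Matched pairs: 0; unmatched b rows kept: 7.

(Cable, NULL, NULL, 26); (Cable, NULL, NULL, 27); (Frame, NULL, NULL, 21); (Lens, NULL, NULL, 30); (Lens, NULL, NULL, 34); (Valve, NULL, NULL, 30); (NULL, NULL, NULL, 2)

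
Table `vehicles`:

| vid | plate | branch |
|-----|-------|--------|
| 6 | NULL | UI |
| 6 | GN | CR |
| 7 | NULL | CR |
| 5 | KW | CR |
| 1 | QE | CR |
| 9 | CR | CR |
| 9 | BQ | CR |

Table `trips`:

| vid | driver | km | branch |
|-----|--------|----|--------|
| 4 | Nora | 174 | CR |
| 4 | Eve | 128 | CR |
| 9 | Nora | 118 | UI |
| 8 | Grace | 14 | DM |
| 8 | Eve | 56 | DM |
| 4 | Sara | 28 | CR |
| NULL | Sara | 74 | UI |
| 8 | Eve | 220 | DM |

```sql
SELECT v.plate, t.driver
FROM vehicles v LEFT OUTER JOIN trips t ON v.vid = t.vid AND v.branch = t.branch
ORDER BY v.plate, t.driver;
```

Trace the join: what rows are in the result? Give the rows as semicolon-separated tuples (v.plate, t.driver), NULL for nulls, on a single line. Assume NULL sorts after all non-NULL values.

(BQ, NULL); (CR, NULL); (GN, NULL); (KW, NULL); (QE, NULL); (NULL, NULL); (NULL, NULL)

LEFT JOIN keeps every row from `vehicles`; unmatched rows get NULL for `trips`'s columns.
Matching on v.vid = t.vid AND v.branch = t.branch. A NULL in a compared column never satisfies the condition.
Matched pairs: 0; unmatched v rows kept: 7.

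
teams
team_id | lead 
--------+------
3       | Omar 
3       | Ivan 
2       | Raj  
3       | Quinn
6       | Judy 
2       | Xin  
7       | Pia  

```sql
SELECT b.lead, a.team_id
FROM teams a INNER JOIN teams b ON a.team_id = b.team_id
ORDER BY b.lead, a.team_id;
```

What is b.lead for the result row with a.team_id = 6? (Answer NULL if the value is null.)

INNER JOIN keeps only pairs where the ON condition holds.
Matching on a.team_id = b.team_id.
- team_id=3: 3 matching b row(s), so 3 row(s) emitted.
- team_id=3: 3 matching b row(s), so 3 row(s) emitted.
- team_id=2: 2 matching b row(s), so 2 row(s) emitted.
- team_id=3: 3 matching b row(s), so 3 row(s) emitted.
- team_id=6: 1 matching b row(s), so 1 row(s) emitted.
- team_id=2: 2 matching b row(s), so 2 row(s) emitted.
- team_id=7: 1 matching b row(s), so 1 row(s) emitted.

Judy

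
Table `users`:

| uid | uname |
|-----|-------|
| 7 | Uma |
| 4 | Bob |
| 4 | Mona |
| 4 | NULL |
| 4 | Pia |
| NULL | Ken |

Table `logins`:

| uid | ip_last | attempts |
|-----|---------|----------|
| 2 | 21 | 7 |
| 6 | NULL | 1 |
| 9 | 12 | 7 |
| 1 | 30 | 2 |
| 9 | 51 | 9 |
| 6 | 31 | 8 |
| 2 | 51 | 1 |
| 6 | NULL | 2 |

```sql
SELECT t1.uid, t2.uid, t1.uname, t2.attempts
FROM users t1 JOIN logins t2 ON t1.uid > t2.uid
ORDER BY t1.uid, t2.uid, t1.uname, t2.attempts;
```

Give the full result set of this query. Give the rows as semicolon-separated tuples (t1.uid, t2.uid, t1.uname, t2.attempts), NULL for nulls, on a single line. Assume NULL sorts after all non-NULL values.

INNER JOIN keeps only pairs where the ON condition holds.
Matching on t1.uid > t2.uid. A NULL in a compared column never satisfies the condition.
Matched pairs: 18.

(4, 1, Bob, 2); (4, 1, Mona, 2); (4, 1, Pia, 2); (4, 1, NULL, 2); (4, 2, Bob, 1); (4, 2, Bob, 7); (4, 2, Mona, 1); (4, 2, Mona, 7); (4, 2, Pia, 1); (4, 2, Pia, 7); (4, 2, NULL, 1); (4, 2, NULL, 7); (7, 1, Uma, 2); (7, 2, Uma, 1); (7, 2, Uma, 7); (7, 6, Uma, 1); (7, 6, Uma, 2); (7, 6, Uma, 8)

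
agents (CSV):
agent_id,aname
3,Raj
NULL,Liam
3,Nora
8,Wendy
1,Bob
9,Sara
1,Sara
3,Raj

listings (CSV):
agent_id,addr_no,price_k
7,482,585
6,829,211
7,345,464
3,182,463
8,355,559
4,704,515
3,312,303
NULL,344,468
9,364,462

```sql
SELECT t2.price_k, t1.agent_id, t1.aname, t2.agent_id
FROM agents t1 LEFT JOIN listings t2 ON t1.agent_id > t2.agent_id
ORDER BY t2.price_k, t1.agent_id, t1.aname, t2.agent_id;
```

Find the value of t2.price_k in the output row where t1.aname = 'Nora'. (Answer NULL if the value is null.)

NULL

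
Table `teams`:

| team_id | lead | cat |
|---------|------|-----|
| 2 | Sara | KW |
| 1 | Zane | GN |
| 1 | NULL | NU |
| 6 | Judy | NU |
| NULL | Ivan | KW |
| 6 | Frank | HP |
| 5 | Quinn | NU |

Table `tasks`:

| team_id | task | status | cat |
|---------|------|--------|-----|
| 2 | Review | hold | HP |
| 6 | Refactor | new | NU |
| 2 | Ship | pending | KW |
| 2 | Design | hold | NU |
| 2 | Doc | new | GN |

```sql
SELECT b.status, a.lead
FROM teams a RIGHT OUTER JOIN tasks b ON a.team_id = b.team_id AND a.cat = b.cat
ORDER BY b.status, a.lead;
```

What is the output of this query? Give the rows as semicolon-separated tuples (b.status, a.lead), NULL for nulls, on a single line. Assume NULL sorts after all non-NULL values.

(hold, NULL); (hold, NULL); (new, Judy); (new, NULL); (pending, Sara)

RIGHT JOIN keeps every row from `tasks`; unmatched rows get NULL for `teams`'s columns.
Matching on a.team_id = b.team_id AND a.cat = b.cat. A NULL in a compared column never satisfies the condition.
- a[0] team_id=2, cat=KW → 1 match(es) in b → 1 row(s).
- a[1] team_id=1, cat=GN → no match.
- a[2] team_id=1, cat=NU → no match.
- a[3] team_id=6, cat=NU → 1 match(es) in b → 1 row(s).
- a[4] team_id=NULL, cat=KW → no match.
- a[5] team_id=6, cat=HP → no match.
- a[6] team_id=5, cat=NU → no match.
- 3 row(s) from b found no a partner → padded with NULL.
After projecting and ordering:
b.status | a.lead
hold | NULL
hold | NULL
new | Judy
new | NULL
pending | Sara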